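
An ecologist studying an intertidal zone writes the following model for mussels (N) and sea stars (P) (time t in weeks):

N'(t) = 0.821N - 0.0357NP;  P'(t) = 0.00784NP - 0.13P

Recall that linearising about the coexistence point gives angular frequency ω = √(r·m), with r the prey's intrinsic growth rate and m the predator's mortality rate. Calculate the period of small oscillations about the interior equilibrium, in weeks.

T ≈ 19.2 weeks

Here r = 0.821 and m = 0.13, so r·m = 0.107.
ω = √0.107 = 0.327 per week, hence T = 2π/ω ≈ 19.2 weeks.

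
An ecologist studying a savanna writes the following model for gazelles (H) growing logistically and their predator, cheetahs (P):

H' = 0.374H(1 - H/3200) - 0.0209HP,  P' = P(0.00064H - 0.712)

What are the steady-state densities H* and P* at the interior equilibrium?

H* ≈ 1110, P* ≈ 11.7

From dP/dt = 0 with P > 0: 0.00064H* = 0.712, so H* = 1110.
Substitute into dH/dt = 0: 0.374(1 - 1110/3200) = 0.0209P*.
The bracket is 0.652, giving P* = 0.244/0.0209 = 11.7.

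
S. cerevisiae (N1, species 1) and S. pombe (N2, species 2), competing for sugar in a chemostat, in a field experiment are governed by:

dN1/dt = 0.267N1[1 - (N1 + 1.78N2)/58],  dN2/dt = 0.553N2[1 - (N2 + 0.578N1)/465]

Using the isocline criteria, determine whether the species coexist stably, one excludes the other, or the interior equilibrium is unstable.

Compare the nullcline intercepts: K1/α12 = 58/1.78 = 32.6 < K2 = 465; K2/α21 = 465/0.578 = 804 > K1 = 58.
Since the inequalities point opposite ways, species 2 can invade but species 1 cannot.

species 2 excludes species 1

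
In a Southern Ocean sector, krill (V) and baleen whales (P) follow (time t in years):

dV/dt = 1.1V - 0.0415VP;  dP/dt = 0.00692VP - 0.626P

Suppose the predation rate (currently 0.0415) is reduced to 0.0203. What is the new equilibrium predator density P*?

P* ≈ 54.2

At the interior fixed point, setting dV/dt = 0 with V > 0 fixes P* = (prey growth rate)/(VP coefficient) — independent of the other coefficients.
With the change, P* = 1.1/0.0203 = 54.2; it rises from 26.5.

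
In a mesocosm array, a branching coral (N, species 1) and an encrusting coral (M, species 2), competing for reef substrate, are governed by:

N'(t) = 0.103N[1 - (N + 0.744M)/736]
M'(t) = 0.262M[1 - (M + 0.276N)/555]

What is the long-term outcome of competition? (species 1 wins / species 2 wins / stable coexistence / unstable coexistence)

Compare the nullcline intercepts: K1/α12 = 736/0.744 = 989 > K2 = 555; K2/α21 = 555/0.276 = 2010 > K1 = 736.
Since both inequalities hold, each species can invade when rare, so the interior equilibrium is stable.

stable coexistence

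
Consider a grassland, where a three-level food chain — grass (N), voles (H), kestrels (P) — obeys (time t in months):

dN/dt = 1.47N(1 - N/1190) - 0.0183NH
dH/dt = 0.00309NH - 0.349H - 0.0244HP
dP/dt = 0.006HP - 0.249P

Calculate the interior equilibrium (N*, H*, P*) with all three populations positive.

N* ≈ 575, H* ≈ 41.5, P* ≈ 58.5

From dP/dt = 0: 0.006H* = 0.249, so H* = 41.5.
From dN/dt = 0: 1.47(1 - N*/1190) = 0.0183·41.5, giving N* = 1190·(1 - 0.517) = 575.
From dH/dt = 0: 0.00309·575 - 0.349 = 0.0244P*, so P* = 1.43/0.0244 = 58.5.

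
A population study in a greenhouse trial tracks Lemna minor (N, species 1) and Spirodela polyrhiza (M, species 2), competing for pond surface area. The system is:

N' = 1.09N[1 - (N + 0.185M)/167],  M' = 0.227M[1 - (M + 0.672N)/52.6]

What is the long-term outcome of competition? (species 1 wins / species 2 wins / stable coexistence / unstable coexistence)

species 1 excludes species 2

Compare the nullcline intercepts: K1/α12 = 167/0.185 = 903 > K2 = 52.6; K2/α21 = 52.6/0.672 = 78.3 < K1 = 167.
Since the inequalities point opposite ways, species 1 can invade but species 2 cannot.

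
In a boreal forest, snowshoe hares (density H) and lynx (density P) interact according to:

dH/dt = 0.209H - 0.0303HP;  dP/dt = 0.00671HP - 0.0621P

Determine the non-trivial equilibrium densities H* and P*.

H* ≈ 9.25, P* ≈ 6.9

Set dP/dt = 0 with P > 0: 0.00671H - 0.0621 = 0, so H* = 0.0621/0.00671 = 9.25.
Set dH/dt = 0 with H > 0: 0.209 - 0.0303P = 0, so P* = 0.209/0.0303 = 6.9.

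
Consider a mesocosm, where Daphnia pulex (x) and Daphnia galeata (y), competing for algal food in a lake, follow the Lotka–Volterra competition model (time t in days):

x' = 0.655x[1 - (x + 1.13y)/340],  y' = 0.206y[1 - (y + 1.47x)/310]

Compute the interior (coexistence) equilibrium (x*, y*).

Setting both brackets to zero gives the nullclines x + 1.13y = 340 and 1.47x + y = 310.
Substituting y = 310 - 1.47x into the first: x(1 - 1.13·1.47) = 340 - 1.13·310.
So x* = -10.3/-0.661 = 15.6, and then y* = 310 - 1.47·15.6 = 287.

x* ≈ 15.6, y* ≈ 287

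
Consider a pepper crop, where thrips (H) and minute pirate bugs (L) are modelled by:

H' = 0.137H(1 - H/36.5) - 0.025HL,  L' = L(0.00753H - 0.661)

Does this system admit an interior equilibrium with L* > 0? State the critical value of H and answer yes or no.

Threshold H = 87.8; K < 87.8, so no, the predator goes extinct.

The predator equation gives dL/dt > 0 only when H > 0.661/0.00753 = 87.8.
Without the predator, H → K = 36.5. Since 36.5 < 87.8, the predator cannot invade.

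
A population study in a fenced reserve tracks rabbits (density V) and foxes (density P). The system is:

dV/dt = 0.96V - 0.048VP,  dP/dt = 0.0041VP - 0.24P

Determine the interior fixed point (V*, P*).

V* ≈ 58.5, P* ≈ 20

Set dP/dt = 0 with P > 0: 0.0041V - 0.24 = 0, so V* = 0.24/0.0041 = 58.5.
Set dV/dt = 0 with V > 0: 0.96 - 0.048P = 0, so P* = 0.96/0.048 = 20.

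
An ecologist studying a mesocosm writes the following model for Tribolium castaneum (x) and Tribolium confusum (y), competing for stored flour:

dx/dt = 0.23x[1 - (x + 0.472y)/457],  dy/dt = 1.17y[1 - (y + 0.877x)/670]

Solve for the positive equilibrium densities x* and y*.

Setting both brackets to zero gives the nullclines x + 0.472y = 457 and 0.877x + y = 670.
Substituting y = 670 - 0.877x into the first: x(1 - 0.472·0.877) = 457 - 0.472·670.
So x* = 141/0.586 = 240, and then y* = 670 - 0.877·240 = 459.

x* ≈ 240, y* ≈ 459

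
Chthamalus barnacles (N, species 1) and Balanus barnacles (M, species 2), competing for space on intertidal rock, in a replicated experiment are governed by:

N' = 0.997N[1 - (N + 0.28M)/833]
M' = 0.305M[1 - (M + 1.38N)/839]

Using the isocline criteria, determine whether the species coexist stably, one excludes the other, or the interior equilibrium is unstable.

Compare the nullcline intercepts: K1/α12 = 833/0.28 = 2970 > K2 = 839; K2/α21 = 839/1.38 = 608 < K1 = 833.
Since the inequalities point opposite ways, species 1 can invade but species 2 cannot.

species 1 excludes species 2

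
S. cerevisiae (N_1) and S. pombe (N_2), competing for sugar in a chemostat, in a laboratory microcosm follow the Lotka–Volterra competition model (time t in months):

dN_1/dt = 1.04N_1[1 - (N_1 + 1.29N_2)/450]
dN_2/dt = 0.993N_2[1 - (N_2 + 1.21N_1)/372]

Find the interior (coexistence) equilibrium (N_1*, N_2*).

Setting both brackets to zero gives the nullclines N_1 + 1.29N_2 = 450 and 1.21N_1 + N_2 = 372.
Substituting N_2 = 372 - 1.21N_1 into the first: N_1(1 - 1.29·1.21) = 450 - 1.29·372.
So N_1* = -29.9/-0.561 = 53.3, and then N_2* = 372 - 1.21·53.3 = 308.

N_1* ≈ 53.3, N_2* ≈ 308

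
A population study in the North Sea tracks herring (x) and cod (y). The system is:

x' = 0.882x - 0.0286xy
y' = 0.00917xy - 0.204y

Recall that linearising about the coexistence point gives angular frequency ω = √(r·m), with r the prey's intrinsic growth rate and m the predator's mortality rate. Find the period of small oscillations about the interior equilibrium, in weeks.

T ≈ 14.8 weeks

Here r = 0.882 and m = 0.204, so r·m = 0.18.
ω = √0.18 = 0.424 per week, hence T = 2π/ω ≈ 14.8 weeks.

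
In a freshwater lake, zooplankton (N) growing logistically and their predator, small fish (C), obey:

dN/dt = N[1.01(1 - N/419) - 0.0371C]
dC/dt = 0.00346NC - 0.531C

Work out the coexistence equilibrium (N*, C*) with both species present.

From dC/dt = 0 with C > 0: 0.00346N* = 0.531, so N* = 153.
Substitute into dN/dt = 0: 1.01(1 - 153/419) = 0.0371C*.
The bracket is 0.634, giving C* = 0.64/0.0371 = 17.3.

N* ≈ 153, C* ≈ 17.3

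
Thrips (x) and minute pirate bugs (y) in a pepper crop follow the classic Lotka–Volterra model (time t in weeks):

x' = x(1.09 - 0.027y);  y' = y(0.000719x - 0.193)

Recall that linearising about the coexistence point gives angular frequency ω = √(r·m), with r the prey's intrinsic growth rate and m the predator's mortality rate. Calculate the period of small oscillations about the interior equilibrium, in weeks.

Here r = 1.09 and m = 0.193, so r·m = 0.21.
ω = √0.21 = 0.459 per week, hence T = 2π/ω ≈ 13.7 weeks.

T ≈ 13.7 weeks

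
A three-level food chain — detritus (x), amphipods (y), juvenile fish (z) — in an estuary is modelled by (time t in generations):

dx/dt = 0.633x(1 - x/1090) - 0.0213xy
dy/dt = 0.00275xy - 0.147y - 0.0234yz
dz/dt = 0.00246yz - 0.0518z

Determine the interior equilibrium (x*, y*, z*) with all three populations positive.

From dz/dt = 0: 0.00246y* = 0.0518, so y* = 21.1.
From dx/dt = 0: 0.633(1 - x*/1090) = 0.0213·21.1, giving x* = 1090·(1 - 0.709) = 318.
From dy/dt = 0: 0.00275·318 - 0.147 = 0.0234z*, so z* = 0.727/0.0234 = 31.1.

x* ≈ 318, y* ≈ 21.1, z* ≈ 31.1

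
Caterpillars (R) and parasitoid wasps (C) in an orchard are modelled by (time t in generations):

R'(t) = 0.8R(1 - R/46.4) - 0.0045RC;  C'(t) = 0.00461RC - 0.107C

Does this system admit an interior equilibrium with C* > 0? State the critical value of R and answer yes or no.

Threshold R = 23.2; K > 23.2, so yes, the predator persists.

The predator equation gives dC/dt > 0 only when R > 0.107/0.00461 = 23.2.
Without the predator, R → K = 46.4. Since 46.4 > 23.2, the predator can invade and persist.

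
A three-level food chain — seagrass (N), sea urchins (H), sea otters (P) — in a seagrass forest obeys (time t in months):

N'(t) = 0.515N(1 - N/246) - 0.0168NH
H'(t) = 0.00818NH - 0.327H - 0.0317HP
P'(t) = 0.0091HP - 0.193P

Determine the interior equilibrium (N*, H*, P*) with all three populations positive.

N* ≈ 75.8, H* ≈ 21.2, P* ≈ 9.24

From dP/dt = 0: 0.0091H* = 0.193, so H* = 21.2.
From dN/dt = 0: 0.515(1 - N*/246) = 0.0168·21.2, giving N* = 246·(1 - 0.692) = 75.8.
From dH/dt = 0: 0.00818·75.8 - 0.327 = 0.0317P*, so P* = 0.293/0.0317 = 9.24.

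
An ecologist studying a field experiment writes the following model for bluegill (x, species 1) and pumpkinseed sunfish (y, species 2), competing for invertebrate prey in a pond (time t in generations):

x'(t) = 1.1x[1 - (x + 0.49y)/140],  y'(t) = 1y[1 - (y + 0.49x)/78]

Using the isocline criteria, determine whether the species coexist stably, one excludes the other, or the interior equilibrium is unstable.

Compare the nullcline intercepts: K1/α12 = 140/0.49 = 286 > K2 = 78; K2/α21 = 78/0.49 = 159 > K1 = 140.
Since both inequalities hold, each species can invade when rare, so the interior equilibrium is stable.

stable coexistence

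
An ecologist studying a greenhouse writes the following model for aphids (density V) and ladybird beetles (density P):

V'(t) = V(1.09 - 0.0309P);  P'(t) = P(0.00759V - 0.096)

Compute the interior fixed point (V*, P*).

V* ≈ 12.6, P* ≈ 35.3

Set dP/dt = 0 with P > 0: 0.00759V - 0.096 = 0, so V* = 0.096/0.00759 = 12.6.
Set dV/dt = 0 with V > 0: 1.09 - 0.0309P = 0, so P* = 1.09/0.0309 = 35.3.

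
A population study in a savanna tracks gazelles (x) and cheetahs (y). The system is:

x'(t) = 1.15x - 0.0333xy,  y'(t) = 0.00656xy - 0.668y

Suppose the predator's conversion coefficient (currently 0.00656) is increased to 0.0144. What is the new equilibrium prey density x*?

At the interior fixed point, setting dy/dt = 0 with y > 0 fixes x* = (predator death rate)/(xy coefficient) — independent of the other coefficients.
With the change, x* = 0.668/0.0144 = 46.4; it falls from 102.

x* ≈ 46.4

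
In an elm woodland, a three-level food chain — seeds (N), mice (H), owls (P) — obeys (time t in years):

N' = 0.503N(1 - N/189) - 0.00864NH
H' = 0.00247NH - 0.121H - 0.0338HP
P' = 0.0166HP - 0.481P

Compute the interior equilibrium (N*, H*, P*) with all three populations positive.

N* ≈ 94.9, H* ≈ 29, P* ≈ 3.36

From dP/dt = 0: 0.0166H* = 0.481, so H* = 29.
From dN/dt = 0: 0.503(1 - N*/189) = 0.00864·29, giving N* = 189·(1 - 0.498) = 94.9.
From dH/dt = 0: 0.00247·94.9 - 0.121 = 0.0338P*, so P* = 0.113/0.0338 = 3.36.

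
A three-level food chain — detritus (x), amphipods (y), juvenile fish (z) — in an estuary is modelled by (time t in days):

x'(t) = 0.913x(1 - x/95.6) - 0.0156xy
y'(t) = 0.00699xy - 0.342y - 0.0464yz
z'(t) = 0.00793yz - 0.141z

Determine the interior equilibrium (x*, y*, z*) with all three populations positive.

From dz/dt = 0: 0.00793y* = 0.141, so y* = 17.8.
From dx/dt = 0: 0.913(1 - x*/95.6) = 0.0156·17.8, giving x* = 95.6·(1 - 0.304) = 66.6.
From dy/dt = 0: 0.00699·66.6 - 0.342 = 0.0464z*, so z* = 0.123/0.0464 = 2.66.

x* ≈ 66.6, y* ≈ 17.8, z* ≈ 2.66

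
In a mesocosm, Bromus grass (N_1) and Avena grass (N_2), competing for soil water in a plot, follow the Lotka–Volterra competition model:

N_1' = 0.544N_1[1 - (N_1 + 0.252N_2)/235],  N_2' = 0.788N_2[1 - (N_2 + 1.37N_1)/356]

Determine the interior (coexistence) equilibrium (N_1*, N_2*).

Setting both brackets to zero gives the nullclines N_1 + 0.252N_2 = 235 and 1.37N_1 + N_2 = 356.
Substituting N_2 = 356 - 1.37N_1 into the first: N_1(1 - 0.252·1.37) = 235 - 0.252·356.
So N_1* = 145/0.655 = 222, and then N_2* = 356 - 1.37·222 = 52.

N_1* ≈ 222, N_2* ≈ 52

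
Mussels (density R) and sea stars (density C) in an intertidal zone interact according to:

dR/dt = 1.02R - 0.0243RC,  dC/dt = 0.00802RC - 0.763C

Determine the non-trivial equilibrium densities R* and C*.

R* ≈ 95.1, C* ≈ 42

Set dC/dt = 0 with C > 0: 0.00802R - 0.763 = 0, so R* = 0.763/0.00802 = 95.1.
Set dR/dt = 0 with R > 0: 1.02 - 0.0243C = 0, so C* = 1.02/0.0243 = 42.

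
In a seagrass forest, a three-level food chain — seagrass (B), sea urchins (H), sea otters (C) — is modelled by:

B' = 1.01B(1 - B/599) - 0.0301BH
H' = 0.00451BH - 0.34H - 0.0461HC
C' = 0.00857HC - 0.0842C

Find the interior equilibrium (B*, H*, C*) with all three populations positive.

B* ≈ 424, H* ≈ 9.82, C* ≈ 34.1

From dC/dt = 0: 0.00857H* = 0.0842, so H* = 9.82.
From dB/dt = 0: 1.01(1 - B*/599) = 0.0301·9.82, giving B* = 599·(1 - 0.293) = 424.
From dH/dt = 0: 0.00451·424 - 0.34 = 0.0461C*, so C* = 1.57/0.0461 = 34.1.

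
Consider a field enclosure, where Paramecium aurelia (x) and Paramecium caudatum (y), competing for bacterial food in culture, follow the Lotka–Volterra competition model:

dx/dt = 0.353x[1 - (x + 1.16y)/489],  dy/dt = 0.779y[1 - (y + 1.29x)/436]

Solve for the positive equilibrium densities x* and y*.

x* ≈ 33.8, y* ≈ 392

Setting both brackets to zero gives the nullclines x + 1.16y = 489 and 1.29x + y = 436.
Substituting y = 436 - 1.29x into the first: x(1 - 1.16·1.29) = 489 - 1.16·436.
So x* = -16.8/-0.496 = 33.8, and then y* = 436 - 1.29·33.8 = 392.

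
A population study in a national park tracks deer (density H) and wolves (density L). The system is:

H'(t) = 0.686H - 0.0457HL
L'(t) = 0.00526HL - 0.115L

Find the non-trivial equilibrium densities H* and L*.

Set dL/dt = 0 with L > 0: 0.00526H - 0.115 = 0, so H* = 0.115/0.00526 = 21.9.
Set dH/dt = 0 with H > 0: 0.686 - 0.0457L = 0, so L* = 0.686/0.0457 = 15.

H* ≈ 21.9, L* ≈ 15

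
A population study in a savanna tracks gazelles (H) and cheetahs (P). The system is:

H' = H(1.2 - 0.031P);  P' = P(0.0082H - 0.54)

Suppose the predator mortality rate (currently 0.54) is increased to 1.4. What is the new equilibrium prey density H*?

H* ≈ 171

At the interior fixed point, setting dP/dt = 0 with P > 0 fixes H* = (predator death rate)/(HP coefficient) — independent of the other coefficients.
With the change, H* = 1.4/0.0082 = 171; it rises from 65.9.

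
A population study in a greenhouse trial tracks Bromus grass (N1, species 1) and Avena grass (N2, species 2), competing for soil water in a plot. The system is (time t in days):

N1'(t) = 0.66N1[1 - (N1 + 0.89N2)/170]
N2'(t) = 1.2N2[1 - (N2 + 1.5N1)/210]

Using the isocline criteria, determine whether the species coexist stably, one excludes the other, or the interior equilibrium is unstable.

unstable coexistence (outcome depends on initial conditions)

Compare the nullcline intercepts: K1/α12 = 170/0.89 = 191 < K2 = 210; K2/α21 = 210/1.5 = 140 < K1 = 170.
Since both are reversed, neither can invade when rare; the interior point is a saddle.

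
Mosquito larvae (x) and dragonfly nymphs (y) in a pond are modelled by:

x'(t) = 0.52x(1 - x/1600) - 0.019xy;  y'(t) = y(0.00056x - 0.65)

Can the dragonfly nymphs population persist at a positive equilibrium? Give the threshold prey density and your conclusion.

The predator equation gives dy/dt > 0 only when x > 0.65/0.00056 = 1160.
Without the predator, x → K = 1600. Since 1600 > 1160, the predator can invade and persist.

Threshold x = 1160; K > 1160, so yes, the predator persists.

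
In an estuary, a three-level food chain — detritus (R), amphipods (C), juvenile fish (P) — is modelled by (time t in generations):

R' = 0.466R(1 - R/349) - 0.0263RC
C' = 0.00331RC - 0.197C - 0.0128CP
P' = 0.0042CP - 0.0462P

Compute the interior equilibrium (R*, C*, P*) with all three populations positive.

R* ≈ 132, C* ≈ 11, P* ≈ 18.8

From dP/dt = 0: 0.0042C* = 0.0462, so C* = 11.
From dR/dt = 0: 0.466(1 - R*/349) = 0.0263·11, giving R* = 349·(1 - 0.621) = 132.
From dC/dt = 0: 0.00331·132 - 0.197 = 0.0128P*, so P* = 0.241/0.0128 = 18.8.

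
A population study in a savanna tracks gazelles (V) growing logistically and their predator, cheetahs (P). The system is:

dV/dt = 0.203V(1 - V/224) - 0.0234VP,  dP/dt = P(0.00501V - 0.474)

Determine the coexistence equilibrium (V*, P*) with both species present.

From dP/dt = 0 with P > 0: 0.00501V* = 0.474, so V* = 94.6.
Substitute into dV/dt = 0: 0.203(1 - 94.6/224) = 0.0234P*.
The bracket is 0.578, giving P* = 0.117/0.0234 = 5.01.

V* ≈ 94.6, P* ≈ 5.01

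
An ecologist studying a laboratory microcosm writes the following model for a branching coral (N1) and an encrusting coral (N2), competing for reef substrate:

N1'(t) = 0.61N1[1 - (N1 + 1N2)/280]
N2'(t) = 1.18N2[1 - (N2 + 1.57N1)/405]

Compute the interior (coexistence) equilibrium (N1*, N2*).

Setting both brackets to zero gives the nullclines N1 + 1N2 = 280 and 1.57N1 + N2 = 405.
Substituting N2 = 405 - 1.57N1 into the first: N1(1 - 1·1.57) = 280 - 1·405.
So N1* = -125/-0.57 = 219, and then N2* = 405 - 1.57·219 = 60.7.

N1* ≈ 219, N2* ≈ 60.7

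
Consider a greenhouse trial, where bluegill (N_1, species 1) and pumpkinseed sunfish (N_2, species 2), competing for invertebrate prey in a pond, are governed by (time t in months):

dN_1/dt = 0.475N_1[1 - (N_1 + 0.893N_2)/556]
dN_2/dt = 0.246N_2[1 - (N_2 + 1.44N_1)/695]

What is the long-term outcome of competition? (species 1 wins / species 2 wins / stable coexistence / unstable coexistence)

Compare the nullcline intercepts: K1/α12 = 556/0.893 = 623 < K2 = 695; K2/α21 = 695/1.44 = 483 < K1 = 556.
Since both are reversed, neither can invade when rare; the interior point is a saddle.

unstable coexistence (outcome depends on initial conditions)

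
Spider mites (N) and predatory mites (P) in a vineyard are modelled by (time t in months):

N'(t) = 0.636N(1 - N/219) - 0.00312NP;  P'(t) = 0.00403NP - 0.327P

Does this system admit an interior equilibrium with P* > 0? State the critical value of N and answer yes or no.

Threshold N = 81.1; K > 81.1, so yes, the predator persists.

The predator equation gives dP/dt > 0 only when N > 0.327/0.00403 = 81.1.
Without the predator, N → K = 219. Since 219 > 81.1, the predator can invade and persist.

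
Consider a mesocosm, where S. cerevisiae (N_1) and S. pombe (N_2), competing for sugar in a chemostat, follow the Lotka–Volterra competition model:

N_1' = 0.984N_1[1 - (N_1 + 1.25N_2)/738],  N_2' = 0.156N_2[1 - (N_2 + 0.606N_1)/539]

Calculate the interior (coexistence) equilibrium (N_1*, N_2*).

Setting both brackets to zero gives the nullclines N_1 + 1.25N_2 = 738 and 0.606N_1 + N_2 = 539.
Substituting N_2 = 539 - 0.606N_1 into the first: N_1(1 - 1.25·0.606) = 738 - 1.25·539.
So N_1* = 64.2/0.243 = 265, and then N_2* = 539 - 0.606·265 = 378.

N_1* ≈ 265, N_2* ≈ 378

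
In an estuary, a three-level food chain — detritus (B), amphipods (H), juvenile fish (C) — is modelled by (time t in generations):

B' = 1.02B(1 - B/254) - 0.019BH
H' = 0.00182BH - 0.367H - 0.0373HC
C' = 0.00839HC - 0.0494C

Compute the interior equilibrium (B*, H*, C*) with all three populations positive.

B* ≈ 226, H* ≈ 5.89, C* ≈ 1.2

From dC/dt = 0: 0.00839H* = 0.0494, so H* = 5.89.
From dB/dt = 0: 1.02(1 - B*/254) = 0.019·5.89, giving B* = 254·(1 - 0.11) = 226.
From dH/dt = 0: 0.00182·226 - 0.367 = 0.0373C*, so C* = 0.0446/0.0373 = 1.2.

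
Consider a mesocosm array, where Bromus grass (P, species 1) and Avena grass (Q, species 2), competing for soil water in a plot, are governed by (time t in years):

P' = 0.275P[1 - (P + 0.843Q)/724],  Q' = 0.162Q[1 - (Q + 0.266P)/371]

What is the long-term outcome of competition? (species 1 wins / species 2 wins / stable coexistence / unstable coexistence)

stable coexistence

Compare the nullcline intercepts: K1/α12 = 724/0.843 = 859 > K2 = 371; K2/α21 = 371/0.266 = 1390 > K1 = 724.
Since both inequalities hold, each species can invade when rare, so the interior equilibrium is stable.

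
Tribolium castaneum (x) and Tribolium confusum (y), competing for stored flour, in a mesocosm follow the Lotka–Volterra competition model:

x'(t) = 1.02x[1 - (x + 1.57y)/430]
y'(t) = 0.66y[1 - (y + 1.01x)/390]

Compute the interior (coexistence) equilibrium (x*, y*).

x* ≈ 311, y* ≈ 75.6

Setting both brackets to zero gives the nullclines x + 1.57y = 430 and 1.01x + y = 390.
Substituting y = 390 - 1.01x into the first: x(1 - 1.57·1.01) = 430 - 1.57·390.
So x* = -182/-0.586 = 311, and then y* = 390 - 1.01·311 = 75.6.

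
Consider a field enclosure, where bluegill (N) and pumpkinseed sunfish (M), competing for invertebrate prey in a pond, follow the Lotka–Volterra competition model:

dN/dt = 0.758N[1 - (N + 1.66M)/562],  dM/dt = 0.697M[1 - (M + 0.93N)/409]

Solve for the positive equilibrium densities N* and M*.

Setting both brackets to zero gives the nullclines N + 1.66M = 562 and 0.93N + M = 409.
Substituting M = 409 - 0.93N into the first: N(1 - 1.66·0.93) = 562 - 1.66·409.
So N* = -117/-0.544 = 215, and then M* = 409 - 0.93·215 = 209.

N* ≈ 215, M* ≈ 209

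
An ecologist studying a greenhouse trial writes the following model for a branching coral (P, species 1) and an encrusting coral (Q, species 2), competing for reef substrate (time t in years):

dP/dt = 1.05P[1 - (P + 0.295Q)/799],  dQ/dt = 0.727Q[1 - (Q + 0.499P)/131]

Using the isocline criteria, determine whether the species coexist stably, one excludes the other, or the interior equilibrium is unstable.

Compare the nullcline intercepts: K1/α12 = 799/0.295 = 2710 > K2 = 131; K2/α21 = 131/0.499 = 263 < K1 = 799.
Since the inequalities point opposite ways, species 1 can invade but species 2 cannot.

species 1 excludes species 2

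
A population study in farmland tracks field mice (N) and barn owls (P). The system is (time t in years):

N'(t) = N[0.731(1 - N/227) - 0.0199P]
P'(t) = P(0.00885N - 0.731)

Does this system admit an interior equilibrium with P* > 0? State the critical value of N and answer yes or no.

Threshold N = 82.6; K > 82.6, so yes, the predator persists.

The predator equation gives dP/dt > 0 only when N > 0.731/0.00885 = 82.6.
Without the predator, N → K = 227. Since 227 > 82.6, the predator can invade and persist.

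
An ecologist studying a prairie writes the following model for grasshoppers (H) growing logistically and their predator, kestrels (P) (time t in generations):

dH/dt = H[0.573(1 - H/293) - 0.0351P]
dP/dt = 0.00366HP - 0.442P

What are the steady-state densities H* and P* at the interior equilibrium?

From dP/dt = 0 with P > 0: 0.00366H* = 0.442, so H* = 121.
Substitute into dH/dt = 0: 0.573(1 - 121/293) = 0.0351P*.
The bracket is 0.588, giving P* = 0.337/0.0351 = 9.6.

H* ≈ 121, P* ≈ 9.6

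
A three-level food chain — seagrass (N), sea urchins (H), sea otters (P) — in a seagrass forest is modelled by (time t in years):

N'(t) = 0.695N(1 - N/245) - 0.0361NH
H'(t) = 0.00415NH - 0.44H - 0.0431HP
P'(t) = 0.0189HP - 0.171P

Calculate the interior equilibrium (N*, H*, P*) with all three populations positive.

From dP/dt = 0: 0.0189H* = 0.171, so H* = 9.05.
From dN/dt = 0: 0.695(1 - N*/245) = 0.0361·9.05, giving N* = 245·(1 - 0.47) = 130.
From dH/dt = 0: 0.00415·130 - 0.44 = 0.0431P*, so P* = 0.0989/0.0431 = 2.3.

N* ≈ 130, H* ≈ 9.05, P* ≈ 2.3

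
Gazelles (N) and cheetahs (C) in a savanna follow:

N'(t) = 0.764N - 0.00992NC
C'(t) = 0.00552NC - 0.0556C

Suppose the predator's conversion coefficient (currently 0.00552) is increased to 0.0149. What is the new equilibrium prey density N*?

N* ≈ 3.73

At the interior fixed point, setting dC/dt = 0 with C > 0 fixes N* = (predator death rate)/(NC coefficient) — independent of the other coefficients.
With the change, N* = 0.0556/0.0149 = 3.73; it falls from 10.1.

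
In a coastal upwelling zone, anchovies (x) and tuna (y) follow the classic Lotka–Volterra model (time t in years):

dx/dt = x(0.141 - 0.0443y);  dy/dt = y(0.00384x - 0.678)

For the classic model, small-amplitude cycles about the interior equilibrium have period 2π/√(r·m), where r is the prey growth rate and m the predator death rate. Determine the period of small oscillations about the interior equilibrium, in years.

T ≈ 20.3 years

Here r = 0.141 and m = 0.678, so r·m = 0.0956.
ω = √0.0956 = 0.309 per year, hence T = 2π/ω ≈ 20.3 years.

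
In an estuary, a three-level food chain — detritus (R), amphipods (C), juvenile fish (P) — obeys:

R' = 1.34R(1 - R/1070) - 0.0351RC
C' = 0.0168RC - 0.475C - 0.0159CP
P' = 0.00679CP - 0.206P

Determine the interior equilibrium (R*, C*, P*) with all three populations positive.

From dP/dt = 0: 0.00679C* = 0.206, so C* = 30.3.
From dR/dt = 0: 1.34(1 - R*/1070) = 0.0351·30.3, giving R* = 1070·(1 - 0.795) = 220.
From dC/dt = 0: 0.0168·220 - 0.475 = 0.0159P*, so P* = 3.22/0.0159 = 202.

R* ≈ 220, C* ≈ 30.3, P* ≈ 202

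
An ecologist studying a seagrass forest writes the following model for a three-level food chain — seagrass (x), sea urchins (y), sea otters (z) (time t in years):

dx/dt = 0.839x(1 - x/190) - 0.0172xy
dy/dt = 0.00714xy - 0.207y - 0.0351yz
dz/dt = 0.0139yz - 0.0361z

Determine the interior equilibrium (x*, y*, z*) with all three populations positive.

From dz/dt = 0: 0.0139y* = 0.0361, so y* = 2.6.
From dx/dt = 0: 0.839(1 - x*/190) = 0.0172·2.6, giving x* = 190·(1 - 0.0532) = 180.
From dy/dt = 0: 0.00714·180 - 0.207 = 0.0351z*, so z* = 1.08/0.0351 = 30.7.

x* ≈ 180, y* ≈ 2.6, z* ≈ 30.7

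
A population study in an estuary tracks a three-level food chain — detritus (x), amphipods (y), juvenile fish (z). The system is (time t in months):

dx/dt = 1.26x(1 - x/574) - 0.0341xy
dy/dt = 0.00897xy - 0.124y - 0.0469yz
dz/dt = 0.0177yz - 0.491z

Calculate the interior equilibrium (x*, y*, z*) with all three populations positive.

x* ≈ 143, y* ≈ 27.7, z* ≈ 24.7

From dz/dt = 0: 0.0177y* = 0.491, so y* = 27.7.
From dx/dt = 0: 1.26(1 - x*/574) = 0.0341·27.7, giving x* = 574·(1 - 0.751) = 143.
From dy/dt = 0: 0.00897·143 - 0.124 = 0.0469z*, so z* = 1.16/0.0469 = 24.7.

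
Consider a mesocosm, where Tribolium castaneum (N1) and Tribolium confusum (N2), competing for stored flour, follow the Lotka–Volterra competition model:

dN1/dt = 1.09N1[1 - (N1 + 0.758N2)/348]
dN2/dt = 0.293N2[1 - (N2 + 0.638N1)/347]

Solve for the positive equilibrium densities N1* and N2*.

N1* ≈ 165, N2* ≈ 242

Setting both brackets to zero gives the nullclines N1 + 0.758N2 = 348 and 0.638N1 + N2 = 347.
Substituting N2 = 347 - 0.638N1 into the first: N1(1 - 0.758·0.638) = 348 - 0.758·347.
So N1* = 85/0.516 = 165, and then N2* = 347 - 0.638·165 = 242.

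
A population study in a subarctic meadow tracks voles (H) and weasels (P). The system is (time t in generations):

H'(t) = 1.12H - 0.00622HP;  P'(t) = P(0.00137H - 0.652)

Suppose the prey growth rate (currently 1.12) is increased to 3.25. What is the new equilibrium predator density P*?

P* ≈ 523

At the interior fixed point, setting dH/dt = 0 with H > 0 fixes P* = (prey growth rate)/(HP coefficient) — independent of the other coefficients.
With the change, P* = 3.25/0.00622 = 523; it rises from 180.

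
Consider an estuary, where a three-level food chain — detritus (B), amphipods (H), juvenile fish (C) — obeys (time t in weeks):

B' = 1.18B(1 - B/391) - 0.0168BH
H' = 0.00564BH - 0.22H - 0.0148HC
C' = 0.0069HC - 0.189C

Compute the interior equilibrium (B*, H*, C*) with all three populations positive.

From dC/dt = 0: 0.0069H* = 0.189, so H* = 27.4.
From dB/dt = 0: 1.18(1 - B*/391) = 0.0168·27.4, giving B* = 391·(1 - 0.39) = 239.
From dH/dt = 0: 0.00564·239 - 0.22 = 0.0148C*, so C* = 1.13/0.0148 = 76.

B* ≈ 239, H* ≈ 27.4, C* ≈ 76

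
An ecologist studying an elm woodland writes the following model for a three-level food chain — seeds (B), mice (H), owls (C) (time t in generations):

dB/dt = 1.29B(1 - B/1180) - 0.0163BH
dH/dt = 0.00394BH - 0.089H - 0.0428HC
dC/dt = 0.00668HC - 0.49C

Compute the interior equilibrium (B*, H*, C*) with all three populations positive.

B* ≈ 86.3, H* ≈ 73.4, C* ≈ 5.86

From dC/dt = 0: 0.00668H* = 0.49, so H* = 73.4.
From dB/dt = 0: 1.29(1 - B*/1180) = 0.0163·73.4, giving B* = 1180·(1 - 0.927) = 86.3.
From dH/dt = 0: 0.00394·86.3 - 0.089 = 0.0428C*, so C* = 0.251/0.0428 = 5.86.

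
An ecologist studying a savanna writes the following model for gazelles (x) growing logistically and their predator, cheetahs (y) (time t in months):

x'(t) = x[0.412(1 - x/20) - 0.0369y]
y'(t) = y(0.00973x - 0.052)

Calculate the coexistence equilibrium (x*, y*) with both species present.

From dy/dt = 0 with y > 0: 0.00973x* = 0.052, so x* = 5.34.
Substitute into dx/dt = 0: 0.412(1 - 5.34/20) = 0.0369y*.
The bracket is 0.733, giving y* = 0.302/0.0369 = 8.18.

x* ≈ 5.34, y* ≈ 8.18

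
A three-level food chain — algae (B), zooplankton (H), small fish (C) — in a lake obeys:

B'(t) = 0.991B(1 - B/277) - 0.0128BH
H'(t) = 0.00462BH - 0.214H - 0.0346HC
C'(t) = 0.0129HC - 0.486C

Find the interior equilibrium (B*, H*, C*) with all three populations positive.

From dC/dt = 0: 0.0129H* = 0.486, so H* = 37.7.
From dB/dt = 0: 0.991(1 - B*/277) = 0.0128·37.7, giving B* = 277·(1 - 0.487) = 142.
From dH/dt = 0: 0.00462·142 - 0.214 = 0.0346C*, so C* = 0.443/0.0346 = 12.8.

B* ≈ 142, H* ≈ 37.7, C* ≈ 12.8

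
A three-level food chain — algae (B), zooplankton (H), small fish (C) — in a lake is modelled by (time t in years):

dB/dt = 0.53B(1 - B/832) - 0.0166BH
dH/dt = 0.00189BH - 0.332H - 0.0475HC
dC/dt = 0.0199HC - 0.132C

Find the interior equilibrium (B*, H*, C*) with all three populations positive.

B* ≈ 659, H* ≈ 6.63, C* ≈ 19.2

From dC/dt = 0: 0.0199H* = 0.132, so H* = 6.63.
From dB/dt = 0: 0.53(1 - B*/832) = 0.0166·6.63, giving B* = 832·(1 - 0.208) = 659.
From dH/dt = 0: 0.00189·659 - 0.332 = 0.0475C*, so C* = 0.914/0.0475 = 19.2.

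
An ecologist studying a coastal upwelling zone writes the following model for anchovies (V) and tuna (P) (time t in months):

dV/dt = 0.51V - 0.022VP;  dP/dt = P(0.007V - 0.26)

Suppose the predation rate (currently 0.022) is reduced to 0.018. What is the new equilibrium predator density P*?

At the interior fixed point, setting dV/dt = 0 with V > 0 fixes P* = (prey growth rate)/(VP coefficient) — independent of the other coefficients.
With the change, P* = 0.51/0.018 = 28.3; it rises from 23.2.

P* ≈ 28.3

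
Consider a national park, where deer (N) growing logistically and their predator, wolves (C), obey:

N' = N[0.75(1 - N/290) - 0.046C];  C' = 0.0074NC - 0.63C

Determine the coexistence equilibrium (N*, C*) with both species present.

N* ≈ 85.1, C* ≈ 11.5

From dC/dt = 0 with C > 0: 0.0074N* = 0.63, so N* = 85.1.
Substitute into dN/dt = 0: 0.75(1 - 85.1/290) = 0.046C*.
The bracket is 0.706, giving C* = 0.53/0.046 = 11.5.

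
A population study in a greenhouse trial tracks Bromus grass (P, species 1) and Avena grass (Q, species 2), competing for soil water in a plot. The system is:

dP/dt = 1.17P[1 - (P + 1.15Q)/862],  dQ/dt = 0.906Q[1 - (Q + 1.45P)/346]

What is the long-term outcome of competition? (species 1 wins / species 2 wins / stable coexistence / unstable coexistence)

Compare the nullcline intercepts: K1/α12 = 862/1.15 = 750 > K2 = 346; K2/α21 = 346/1.45 = 239 < K1 = 862.
Since the inequalities point opposite ways, species 1 can invade but species 2 cannot.

species 1 excludes species 2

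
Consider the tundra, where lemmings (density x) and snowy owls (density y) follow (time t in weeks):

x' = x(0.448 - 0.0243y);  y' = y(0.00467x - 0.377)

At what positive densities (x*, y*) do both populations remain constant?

x* ≈ 80.7, y* ≈ 18.4

Set dy/dt = 0 with y > 0: 0.00467x - 0.377 = 0, so x* = 0.377/0.00467 = 80.7.
Set dx/dt = 0 with x > 0: 0.448 - 0.0243y = 0, so y* = 0.448/0.0243 = 18.4.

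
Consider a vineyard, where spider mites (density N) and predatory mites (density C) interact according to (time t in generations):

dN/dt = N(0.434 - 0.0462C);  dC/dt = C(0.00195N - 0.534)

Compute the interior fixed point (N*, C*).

Set dC/dt = 0 with C > 0: 0.00195N - 0.534 = 0, so N* = 0.534/0.00195 = 274.
Set dN/dt = 0 with N > 0: 0.434 - 0.0462C = 0, so C* = 0.434/0.0462 = 9.39.

N* ≈ 274, C* ≈ 9.39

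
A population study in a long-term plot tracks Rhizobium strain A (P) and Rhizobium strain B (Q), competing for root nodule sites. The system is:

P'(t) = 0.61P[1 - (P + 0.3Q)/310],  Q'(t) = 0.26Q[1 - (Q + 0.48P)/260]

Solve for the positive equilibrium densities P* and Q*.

P* ≈ 271, Q* ≈ 130

Setting both brackets to zero gives the nullclines P + 0.3Q = 310 and 0.48P + Q = 260.
Substituting Q = 260 - 0.48P into the first: P(1 - 0.3·0.48) = 310 - 0.3·260.
So P* = 232/0.856 = 271, and then Q* = 260 - 0.48·271 = 130.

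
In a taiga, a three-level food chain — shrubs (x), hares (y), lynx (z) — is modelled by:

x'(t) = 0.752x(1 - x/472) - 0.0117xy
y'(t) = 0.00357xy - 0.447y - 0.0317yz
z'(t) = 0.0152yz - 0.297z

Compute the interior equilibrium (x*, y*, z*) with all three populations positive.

x* ≈ 329, y* ≈ 19.5, z* ≈ 22.9

From dz/dt = 0: 0.0152y* = 0.297, so y* = 19.5.
From dx/dt = 0: 0.752(1 - x*/472) = 0.0117·19.5, giving x* = 472·(1 - 0.304) = 329.
From dy/dt = 0: 0.00357·329 - 0.447 = 0.0317z*, so z* = 0.726/0.0317 = 22.9.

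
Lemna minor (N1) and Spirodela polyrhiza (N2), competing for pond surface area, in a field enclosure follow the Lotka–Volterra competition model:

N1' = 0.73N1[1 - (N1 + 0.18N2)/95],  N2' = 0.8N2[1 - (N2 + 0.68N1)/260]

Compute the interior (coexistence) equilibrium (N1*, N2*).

N1* ≈ 54.9, N2* ≈ 223

Setting both brackets to zero gives the nullclines N1 + 0.18N2 = 95 and 0.68N1 + N2 = 260.
Substituting N2 = 260 - 0.68N1 into the first: N1(1 - 0.18·0.68) = 95 - 0.18·260.
So N1* = 48.2/0.878 = 54.9, and then N2* = 260 - 0.68·54.9 = 223.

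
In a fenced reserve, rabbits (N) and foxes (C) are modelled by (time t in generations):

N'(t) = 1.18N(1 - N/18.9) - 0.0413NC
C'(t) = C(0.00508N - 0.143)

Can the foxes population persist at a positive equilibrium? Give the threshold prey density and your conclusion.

Threshold N = 28.1; K < 28.1, so no, the predator goes extinct.

The predator equation gives dC/dt > 0 only when N > 0.143/0.00508 = 28.1.
Without the predator, N → K = 18.9. Since 18.9 < 28.1, the predator cannot invade.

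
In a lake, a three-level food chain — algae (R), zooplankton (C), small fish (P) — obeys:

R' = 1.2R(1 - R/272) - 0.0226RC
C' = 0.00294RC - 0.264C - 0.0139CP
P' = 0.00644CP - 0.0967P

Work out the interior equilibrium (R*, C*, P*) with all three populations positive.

R* ≈ 195, C* ≈ 15, P* ≈ 22.3

From dP/dt = 0: 0.00644C* = 0.0967, so C* = 15.
From dR/dt = 0: 1.2(1 - R*/272) = 0.0226·15, giving R* = 272·(1 - 0.283) = 195.
From dC/dt = 0: 0.00294·195 - 0.264 = 0.0139P*, so P* = 0.31/0.0139 = 22.3.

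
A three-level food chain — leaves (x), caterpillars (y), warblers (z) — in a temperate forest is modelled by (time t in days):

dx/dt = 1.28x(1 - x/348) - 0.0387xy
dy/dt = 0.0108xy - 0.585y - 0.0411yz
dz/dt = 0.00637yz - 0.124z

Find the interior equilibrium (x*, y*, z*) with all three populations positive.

From dz/dt = 0: 0.00637y* = 0.124, so y* = 19.5.
From dx/dt = 0: 1.28(1 - x*/348) = 0.0387·19.5, giving x* = 348·(1 - 0.589) = 143.
From dy/dt = 0: 0.0108·143 - 0.585 = 0.0411z*, so z* = 0.961/0.0411 = 23.4.

x* ≈ 143, y* ≈ 19.5, z* ≈ 23.4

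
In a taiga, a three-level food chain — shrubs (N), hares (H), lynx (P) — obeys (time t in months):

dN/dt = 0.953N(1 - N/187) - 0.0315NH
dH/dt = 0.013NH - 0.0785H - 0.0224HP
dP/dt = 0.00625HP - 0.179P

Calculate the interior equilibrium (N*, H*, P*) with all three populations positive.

From dP/dt = 0: 0.00625H* = 0.179, so H* = 28.6.
From dN/dt = 0: 0.953(1 - N*/187) = 0.0315·28.6, giving N* = 187·(1 - 0.947) = 9.98.
From dH/dt = 0: 0.013·9.98 - 0.0785 = 0.0224P*, so P* = 0.0512/0.0224 = 2.29.

N* ≈ 9.98, H* ≈ 28.6, P* ≈ 2.29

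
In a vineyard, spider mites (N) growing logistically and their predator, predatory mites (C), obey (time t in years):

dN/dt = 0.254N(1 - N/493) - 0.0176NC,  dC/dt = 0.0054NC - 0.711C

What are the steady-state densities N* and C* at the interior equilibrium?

N* ≈ 132, C* ≈ 10.6

From dC/dt = 0 with C > 0: 0.0054N* = 0.711, so N* = 132.
Substitute into dN/dt = 0: 0.254(1 - 132/493) = 0.0176C*.
The bracket is 0.733, giving C* = 0.186/0.0176 = 10.6.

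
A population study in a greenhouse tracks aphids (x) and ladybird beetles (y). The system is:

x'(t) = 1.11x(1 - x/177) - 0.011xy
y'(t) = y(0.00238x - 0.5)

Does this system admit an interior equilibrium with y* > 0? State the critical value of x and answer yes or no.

The predator equation gives dy/dt > 0 only when x > 0.5/0.00238 = 210.
Without the predator, x → K = 177. Since 177 < 210, the predator cannot invade.

Threshold x = 210; K < 210, so no, the predator goes extinct.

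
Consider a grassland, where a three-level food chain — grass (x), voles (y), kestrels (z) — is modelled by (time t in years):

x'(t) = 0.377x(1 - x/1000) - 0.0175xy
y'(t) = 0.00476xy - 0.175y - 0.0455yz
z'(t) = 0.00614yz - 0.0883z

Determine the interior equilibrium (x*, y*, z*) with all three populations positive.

x* ≈ 332, y* ≈ 14.4, z* ≈ 30.9

From dz/dt = 0: 0.00614y* = 0.0883, so y* = 14.4.
From dx/dt = 0: 0.377(1 - x*/1000) = 0.0175·14.4, giving x* = 1000·(1 - 0.668) = 332.
From dy/dt = 0: 0.00476·332 - 0.175 = 0.0455z*, so z* = 1.41/0.0455 = 30.9.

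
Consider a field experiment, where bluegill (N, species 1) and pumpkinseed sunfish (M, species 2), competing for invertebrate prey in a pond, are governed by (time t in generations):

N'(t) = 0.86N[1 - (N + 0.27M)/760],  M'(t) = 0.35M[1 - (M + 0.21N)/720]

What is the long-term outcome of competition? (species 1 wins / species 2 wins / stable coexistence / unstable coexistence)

stable coexistence

Compare the nullcline intercepts: K1/α12 = 760/0.27 = 2810 > K2 = 720; K2/α21 = 720/0.21 = 3430 > K1 = 760.
Since both inequalities hold, each species can invade when rare, so the interior equilibrium is stable.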